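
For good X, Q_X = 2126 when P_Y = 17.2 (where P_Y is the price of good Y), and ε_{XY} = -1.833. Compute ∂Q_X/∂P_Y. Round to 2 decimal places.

ε = (∂Q_X/∂P_Y)·(P_Y/Q_X) ⇒ ∂Q_X/∂P_Y = ε·Q_X/P_Y = -1.833 × 2126/17.2 ≈ -226.57.

-226.57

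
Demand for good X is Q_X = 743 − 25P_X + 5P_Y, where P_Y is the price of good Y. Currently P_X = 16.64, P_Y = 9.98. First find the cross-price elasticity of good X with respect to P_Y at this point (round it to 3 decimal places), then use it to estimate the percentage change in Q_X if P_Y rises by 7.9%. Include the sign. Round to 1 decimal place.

At P_X = 16.64, P_Y = 9.98: Q_X = 376.9.
∂Q_X/∂P_Y = 5.
ε = (∂Q_X/∂P_Y)(P_Y/Q_X) = 5.0000 × 9.98/376.9 ≈ 0.132.
%ΔQ_X ≈ ε × %ΔP_Y = 0.132 × (7.9%) = 1.0%.

1.0%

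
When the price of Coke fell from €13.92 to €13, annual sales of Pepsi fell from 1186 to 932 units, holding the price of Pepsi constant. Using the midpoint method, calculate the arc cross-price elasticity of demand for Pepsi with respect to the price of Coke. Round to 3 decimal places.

3.509

ΔQ_A = 932 − 1186 = -254; ΔP_B = 13 − 13.92 = -0.92.
Midpoints: Q̄_A = 1059.0, P̄_B = 13.46.
ε = (ΔQ_A/Q̄_A)/(ΔP_B/P̄_B) = (-254/1059.0)/(-0.92/13.46) ≈ 3.509.
ε > 0: Pepsi and Coke are substitutes.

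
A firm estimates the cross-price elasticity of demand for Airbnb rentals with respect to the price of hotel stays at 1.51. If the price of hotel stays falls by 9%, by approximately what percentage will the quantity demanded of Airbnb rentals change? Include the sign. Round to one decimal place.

%ΔQ ≈ ε × %ΔP of hotel stays = 1.51 × (-9%) = -13.6%.

-13.6%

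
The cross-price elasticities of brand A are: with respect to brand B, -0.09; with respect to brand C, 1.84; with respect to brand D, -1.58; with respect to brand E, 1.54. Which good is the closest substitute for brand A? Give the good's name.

brand C

Substitutes have ε > 0. Among the positive values, 1.84 (brand C) is largest.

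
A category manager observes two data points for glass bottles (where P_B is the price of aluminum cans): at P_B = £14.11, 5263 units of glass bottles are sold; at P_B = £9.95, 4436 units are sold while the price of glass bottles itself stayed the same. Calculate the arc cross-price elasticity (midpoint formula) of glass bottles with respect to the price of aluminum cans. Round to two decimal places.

ΔQ_A = 4436 − 5263 = -827; ΔP_B = 9.95 − 14.11 = -4.16.
Midpoints: Q̄_A = 4849.5, P̄_B = 12.03.
ε = (ΔQ_A/Q̄_A)/(ΔP_B/P̄_B) = (-827/4849.5)/(-4.16/12.03) ≈ 0.49.
ε > 0: glass bottles and aluminum cans are substitutes.

0.49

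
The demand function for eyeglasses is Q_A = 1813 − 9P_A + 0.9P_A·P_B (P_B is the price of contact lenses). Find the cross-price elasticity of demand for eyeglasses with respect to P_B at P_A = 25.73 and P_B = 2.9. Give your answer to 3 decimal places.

At P_A = 25.73 and P_B = 2.9: Q_A = 1648.585.
∂Q_A/∂P_B = 0.9P_A = 0.9(25.73) = 23.1570.
ε = (∂Q_A/∂P_B)(P_B/Q_A) = 23.1570 × (2.9/1648.585) ≈ 0.041.
ε > 0: substitutes.

0.041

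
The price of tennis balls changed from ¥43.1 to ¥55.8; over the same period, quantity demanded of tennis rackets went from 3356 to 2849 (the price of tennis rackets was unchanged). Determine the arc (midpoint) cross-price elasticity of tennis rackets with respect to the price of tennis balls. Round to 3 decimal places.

ΔQ_A = 2849 − 3356 = -507; ΔP_B = 55.8 − 43.1 = 12.7.
Midpoints: Q̄_A = 3102.5, P̄_B = 49.45.
ε = (ΔQ_A/Q̄_A)/(ΔP_B/P̄_B) = (-507/3102.5)/(12.7/49.45) ≈ -0.636.
ε < 0: tennis rackets and tennis balls are complements.

-0.636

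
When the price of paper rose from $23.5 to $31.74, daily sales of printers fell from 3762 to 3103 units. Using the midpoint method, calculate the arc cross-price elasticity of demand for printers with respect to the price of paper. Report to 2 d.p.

ΔQ_A = 3103 − 3762 = -659; ΔP_B = 31.74 − 23.5 = 8.24.
Midpoints: Q̄_A = 3432.5, P̄_B = 27.62.
ε = (ΔQ_A/Q̄_A)/(ΔP_B/P̄_B) = (-659/3432.5)/(8.24/27.62) ≈ -0.64.

-0.64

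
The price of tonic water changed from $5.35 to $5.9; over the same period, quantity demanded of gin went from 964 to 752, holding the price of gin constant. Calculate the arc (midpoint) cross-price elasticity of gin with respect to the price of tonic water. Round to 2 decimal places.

ΔQ_A = 752 − 964 = -212; ΔP_B = 5.9 − 5.35 = 0.55.
Midpoints: Q̄_A = 858.0, P̄_B = 5.62.
ε = (ΔQ_A/Q̄_A)/(ΔP_B/P̄_B) = (-212/858.0)/(0.55/5.62) ≈ -2.53.

-2.53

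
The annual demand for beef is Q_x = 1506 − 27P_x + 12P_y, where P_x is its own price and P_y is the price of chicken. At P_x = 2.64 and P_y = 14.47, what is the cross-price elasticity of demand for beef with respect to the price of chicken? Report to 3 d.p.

At P_x = 2.64 and P_y = 14.47: Q_x = 1608.36.
∂Q_x/∂P_y = 12.
ε = (∂Q_x/∂P_y)(P_y/Q_x) = 12 × (14.47/1608.36) ≈ 0.108.

0.108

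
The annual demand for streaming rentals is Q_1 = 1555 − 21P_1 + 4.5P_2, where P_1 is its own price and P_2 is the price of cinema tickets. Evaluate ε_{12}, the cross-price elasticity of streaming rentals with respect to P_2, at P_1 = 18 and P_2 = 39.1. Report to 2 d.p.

At P_1 = 18 and P_2 = 39.1: Q_1 = 1352.95.
∂Q_1/∂P_2 = 4.5.
ε = (∂Q_1/∂P_2)(P_2/Q_1) = 4.5 × (39.1/1352.95) ≈ 0.13.
Since ε > 0, streaming rentals and cinema tickets are substitutes.

0.13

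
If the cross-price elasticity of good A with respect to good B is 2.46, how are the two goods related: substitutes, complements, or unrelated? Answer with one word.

substitutes

ε = 2.46 > 0, so a higher price of good B raises demand for good A: substitutes.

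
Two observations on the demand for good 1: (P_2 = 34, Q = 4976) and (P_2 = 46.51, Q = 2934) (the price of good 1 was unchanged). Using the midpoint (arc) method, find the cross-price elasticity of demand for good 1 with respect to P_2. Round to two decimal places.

-1.66

ΔQ_1 = 2934 − 4976 = -2042; ΔP_2 = 46.51 − 34 = 12.51.
Midpoints: Q̄_1 = 3955.0, P̄_2 = 40.25.
ε = (ΔQ_1/Q̄_1)/(ΔP_2/P̄_2) = (-2042/3955.0)/(12.51/40.25) ≈ -1.66.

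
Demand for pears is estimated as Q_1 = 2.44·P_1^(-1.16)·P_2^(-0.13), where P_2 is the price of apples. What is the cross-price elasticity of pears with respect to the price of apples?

In a log-linear (constant-elasticity) demand function, the coefficient on the exponent of P_2 is the cross-price elasticity.
ε = -0.13. Negative, so pears and apples are complements.

-0.13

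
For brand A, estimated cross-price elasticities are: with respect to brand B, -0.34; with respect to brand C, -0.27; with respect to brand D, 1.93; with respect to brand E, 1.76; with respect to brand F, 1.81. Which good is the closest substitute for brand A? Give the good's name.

brand D

Substitutes have ε > 0. Among the positive values, 1.93 (brand D) is largest.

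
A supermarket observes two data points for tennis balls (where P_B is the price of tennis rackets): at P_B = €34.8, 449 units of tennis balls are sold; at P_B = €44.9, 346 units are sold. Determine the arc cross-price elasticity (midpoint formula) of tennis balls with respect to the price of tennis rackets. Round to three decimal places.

-1.022

ΔQ_A = 346 − 449 = -103; ΔP_B = 44.9 − 34.8 = 10.1.
Midpoints: Q̄_A = 397.5, P̄_B = 39.85.
ε = (ΔQ_A/Q̄_A)/(ΔP_B/P̄_B) = (-103/397.5)/(10.1/39.85) ≈ -1.022.
ε < 0: tennis balls and tennis rackets are complements.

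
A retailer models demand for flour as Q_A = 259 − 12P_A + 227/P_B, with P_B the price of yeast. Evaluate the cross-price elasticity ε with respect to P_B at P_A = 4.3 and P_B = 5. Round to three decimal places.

At P_A = 4.3 and P_B = 5: Q_A = 252.8.
∂Q_A/∂P_B = −227/P_B² = -9.0800.
ε = (∂Q_A/∂P_B)(P_B/Q_A) = -9.0800 × (5/252.8) ≈ -0.180.
ε < 0: complements.

-0.180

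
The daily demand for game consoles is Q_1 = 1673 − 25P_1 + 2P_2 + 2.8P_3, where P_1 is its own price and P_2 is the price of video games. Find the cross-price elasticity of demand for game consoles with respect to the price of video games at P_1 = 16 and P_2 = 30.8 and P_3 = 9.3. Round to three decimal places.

At P_1 = 16 and P_2 = 30.8 and P_3 = 9.3: Q_1 = 1360.64.
∂Q_1/∂P_2 = 2.
ε = (∂Q_1/∂P_2)(P_2/Q_1) = 2 × (30.8/1360.64) ≈ 0.045.
Since ε > 0, game consoles and video games are substitutes.

0.045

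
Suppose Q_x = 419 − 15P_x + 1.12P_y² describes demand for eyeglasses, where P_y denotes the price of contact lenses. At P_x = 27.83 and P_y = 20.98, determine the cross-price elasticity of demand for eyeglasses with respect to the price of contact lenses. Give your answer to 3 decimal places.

1.994

At P_x = 27.83 and P_y = 20.98: Q_x = 494.530.
∂Q_x/∂P_y = 2.24P_y = 2.24(20.98) = 46.9952.
ε = (∂Q_x/∂P_y)(P_y/Q_x) = 46.9952 × (20.98/494.530) ≈ 1.994.
ε > 0: substitutes.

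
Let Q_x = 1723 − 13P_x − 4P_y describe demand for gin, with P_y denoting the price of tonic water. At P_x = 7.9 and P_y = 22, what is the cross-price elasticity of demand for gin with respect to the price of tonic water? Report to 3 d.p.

At P_x = 7.9 and P_y = 22: Q_x = 1532.3.
∂Q_x/∂P_y = -4.
ε = (∂Q_x/∂P_y)(P_y/Q_x) = -4 × (22/1532.3) ≈ -0.057.
Since ε < 0, gin and tonic water are complements.

-0.057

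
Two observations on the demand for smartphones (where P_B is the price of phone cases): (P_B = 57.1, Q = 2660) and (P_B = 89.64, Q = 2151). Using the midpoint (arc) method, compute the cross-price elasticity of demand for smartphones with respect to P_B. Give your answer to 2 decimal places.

ΔQ_A = 2151 − 2660 = -509; ΔP_B = 89.64 − 57.1 = 32.54.
Midpoints: Q̄_A = 2405.5, P̄_B = 73.37.
ε = (ΔQ_A/Q̄_A)/(ΔP_B/P̄_B) = (-509/2405.5)/(32.54/73.37) ≈ -0.48.

-0.48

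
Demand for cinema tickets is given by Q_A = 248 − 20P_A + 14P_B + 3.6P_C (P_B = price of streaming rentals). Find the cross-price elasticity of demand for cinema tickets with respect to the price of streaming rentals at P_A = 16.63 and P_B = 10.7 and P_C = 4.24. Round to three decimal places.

At P_A = 16.63 and P_B = 10.7 and P_C = 4.24: Q_A = 80.464.
∂Q_A/∂P_B = 14.
ε = (∂Q_A/∂P_B)(P_B/Q_A) = 14 × (10.7/80.464) ≈ 1.862.

1.862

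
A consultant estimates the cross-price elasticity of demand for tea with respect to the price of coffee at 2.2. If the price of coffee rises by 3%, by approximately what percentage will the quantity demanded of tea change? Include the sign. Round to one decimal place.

6.6%

%ΔQ ≈ ε × %ΔP of coffee = 2.2 × (3%) = 6.6%.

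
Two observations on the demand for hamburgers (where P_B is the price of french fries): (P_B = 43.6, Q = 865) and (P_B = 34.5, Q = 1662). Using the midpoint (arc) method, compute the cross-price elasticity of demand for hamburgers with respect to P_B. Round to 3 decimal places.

-2.707

ΔQ_A = 1662 − 865 = 797; ΔP_B = 34.5 − 43.6 = -9.1.
Midpoints: Q̄_A = 1263.5, P̄_B = 39.05.
ε = (ΔQ_A/Q̄_A)/(ΔP_B/P̄_B) = (797/1263.5)/(-9.1/39.05) ≈ -2.707.
ε < 0: hamburgers and french fries are complements.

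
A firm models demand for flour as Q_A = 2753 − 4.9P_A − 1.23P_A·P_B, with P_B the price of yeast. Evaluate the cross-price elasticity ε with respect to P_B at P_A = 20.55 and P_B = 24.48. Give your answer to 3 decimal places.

At P_A = 20.55 and P_B = 24.48: Q_A = 2033.536.
∂Q_A/∂P_B = -1.23P_A = -1.23(20.55) = -25.2765.
ε = (∂Q_A/∂P_B)(P_B/Q_A) = -25.2765 × (24.48/2033.536) ≈ -0.304.
ε < 0: complements.

-0.304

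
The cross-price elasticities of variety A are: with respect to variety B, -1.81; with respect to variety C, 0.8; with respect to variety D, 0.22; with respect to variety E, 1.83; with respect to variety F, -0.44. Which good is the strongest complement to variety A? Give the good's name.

variety B

Complements have ε < 0. The most negative value is -1.81 (variety B).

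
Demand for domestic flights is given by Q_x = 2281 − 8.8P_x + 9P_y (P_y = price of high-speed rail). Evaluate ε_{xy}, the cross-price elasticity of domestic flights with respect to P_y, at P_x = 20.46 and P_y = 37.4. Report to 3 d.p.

At P_x = 20.46 and P_y = 37.4: Q_x = 2437.552.
∂Q_x/∂P_y = 9.
ε = (∂Q_x/∂P_y)(P_y/Q_x) = 9 × (37.4/2437.552) ≈ 0.138.

0.138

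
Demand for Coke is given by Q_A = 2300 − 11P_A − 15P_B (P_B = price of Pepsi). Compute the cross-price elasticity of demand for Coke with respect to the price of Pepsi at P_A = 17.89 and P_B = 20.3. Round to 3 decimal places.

-0.169

At P_A = 17.89 and P_B = 20.3: Q_A = 1798.71.
∂Q_A/∂P_B = -15.
ε = (∂Q_A/∂P_B)(P_B/Q_A) = -15 × (20.3/1798.71) ≈ -0.169.
Since ε < 0, Coke and Pepsi are complements.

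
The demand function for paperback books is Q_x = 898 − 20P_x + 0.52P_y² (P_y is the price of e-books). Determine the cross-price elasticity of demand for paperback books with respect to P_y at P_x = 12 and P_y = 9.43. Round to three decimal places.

0.131

At P_x = 12 and P_y = 9.43: Q_x = 704.241.
∂Q_x/∂P_y = 1.04P_y = 1.04(9.43) = 9.8072.
ε = (∂Q_x/∂P_y)(P_y/Q_x) = 9.8072 × (9.43/704.241) ≈ 0.131.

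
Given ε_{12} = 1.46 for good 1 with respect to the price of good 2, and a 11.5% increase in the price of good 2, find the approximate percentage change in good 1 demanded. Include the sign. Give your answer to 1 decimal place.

16.8%

%ΔQ ≈ ε × %ΔP of good 2 = 1.46 × (11.5%) = 16.8%.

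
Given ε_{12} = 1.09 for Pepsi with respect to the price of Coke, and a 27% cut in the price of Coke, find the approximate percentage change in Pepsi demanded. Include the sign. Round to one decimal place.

-29.4%

%ΔQ ≈ ε × %ΔP of Coke = 1.09 × (-27%) = -29.4%.
Demand for Pepsi falls by about 29.4%.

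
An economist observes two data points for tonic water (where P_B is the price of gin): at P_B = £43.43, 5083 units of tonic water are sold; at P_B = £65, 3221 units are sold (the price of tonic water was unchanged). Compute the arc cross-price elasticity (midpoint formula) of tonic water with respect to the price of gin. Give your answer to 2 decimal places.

-1.13

ΔQ_A = 3221 − 5083 = -1862; ΔP_B = 65 − 43.43 = 21.57.
Midpoints: Q̄_A = 4152.0, P̄_B = 54.22.
ε = (ΔQ_A/Q̄_A)/(ΔP_B/P̄_B) = (-1862/4152.0)/(21.57/54.22) ≈ -1.13.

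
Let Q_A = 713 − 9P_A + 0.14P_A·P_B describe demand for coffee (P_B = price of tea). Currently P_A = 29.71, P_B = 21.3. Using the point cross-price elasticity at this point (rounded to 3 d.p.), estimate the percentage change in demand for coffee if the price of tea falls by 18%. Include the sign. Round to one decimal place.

-3.0%

At P_A = 29.71, P_B = 21.3: Q_A = 534.205.
∂Q_A/∂P_B = 0.14P_A = 4.1594.
ε = (∂Q_A/∂P_B)(P_B/Q_A) = 4.1594 × 21.3/534.205 ≈ 0.166.
%ΔQ_A ≈ ε × %ΔP_B = 0.166 × (-18%) = -3.0%.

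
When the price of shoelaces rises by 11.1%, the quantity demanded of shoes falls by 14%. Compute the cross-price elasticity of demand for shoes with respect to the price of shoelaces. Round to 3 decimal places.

ε = (%ΔQ of shoes) / (%ΔP of shoelaces) = (-14%) / (11.1%) ≈ -1.261.

-1.261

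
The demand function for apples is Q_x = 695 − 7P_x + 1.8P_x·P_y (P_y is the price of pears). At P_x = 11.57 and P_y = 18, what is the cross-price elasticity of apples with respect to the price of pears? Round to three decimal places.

0.379

At P_x = 11.57 and P_y = 18: Q_x = 988.878.
∂Q_x/∂P_y = 1.8P_x = 1.8(11.57) = 20.8260.
ε = (∂Q_x/∂P_y)(P_y/Q_x) = 20.8260 × (18/988.878) ≈ 0.379.
ε > 0: substitutes.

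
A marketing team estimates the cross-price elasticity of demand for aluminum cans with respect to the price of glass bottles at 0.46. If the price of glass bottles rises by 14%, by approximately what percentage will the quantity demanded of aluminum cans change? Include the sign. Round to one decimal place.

6.4%

%ΔQ ≈ ε × %ΔP of glass bottles = 0.46 × (14%) = 6.4%.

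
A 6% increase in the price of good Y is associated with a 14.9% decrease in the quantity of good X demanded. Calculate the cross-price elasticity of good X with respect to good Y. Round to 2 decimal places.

ε = (%ΔQ of good X) / (%ΔP of good Y) = (-14.9%) / (6%) ≈ -2.48.
Negative cross-price elasticity: complements.

-2.48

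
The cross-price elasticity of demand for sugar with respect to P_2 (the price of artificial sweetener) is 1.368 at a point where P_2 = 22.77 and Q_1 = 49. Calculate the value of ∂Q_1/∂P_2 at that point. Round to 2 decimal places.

2.94

ε = (∂Q_1/∂P_2)·(P_2/Q_1) ⇒ ∂Q_1/∂P_2 = ε·Q_1/P_2 = 1.368 × 49/22.77 ≈ 2.94.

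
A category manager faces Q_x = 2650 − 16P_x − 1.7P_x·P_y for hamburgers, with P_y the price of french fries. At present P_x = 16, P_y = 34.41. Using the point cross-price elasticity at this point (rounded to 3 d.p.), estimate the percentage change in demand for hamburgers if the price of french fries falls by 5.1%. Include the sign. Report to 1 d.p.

At P_x = 16, P_y = 34.41: Q_x = 1458.048.
∂Q_x/∂P_y = -1.7P_x = -27.2000.
ε = (∂Q_x/∂P_y)(P_y/Q_x) = -27.2000 × 34.41/1458.048 ≈ -0.642.
%ΔQ_x ≈ ε × %ΔP_y = -0.642 × (-5.1%) = 3.3%.

3.3%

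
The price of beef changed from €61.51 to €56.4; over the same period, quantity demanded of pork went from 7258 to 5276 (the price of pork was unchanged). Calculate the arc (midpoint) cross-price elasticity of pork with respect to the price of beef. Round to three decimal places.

ΔQ_A = 5276 − 7258 = -1982; ΔP_B = 56.4 − 61.51 = -5.11.
Midpoints: Q̄_A = 6267.0, P̄_B = 58.95.
ε = (ΔQ_A/Q̄_A)/(ΔP_B/P̄_B) = (-1982/6267.0)/(-5.11/58.95) ≈ 3.649.

3.649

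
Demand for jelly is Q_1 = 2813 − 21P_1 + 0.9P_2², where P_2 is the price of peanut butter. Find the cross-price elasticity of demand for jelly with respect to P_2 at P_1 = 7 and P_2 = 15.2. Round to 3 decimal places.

0.145

At P_1 = 7 and P_2 = 15.2: Q_1 = 2873.936.
∂Q_1/∂P_2 = 1.8P_2 = 1.8(15.2) = 27.3600.
ε = (∂Q_1/∂P_2)(P_2/Q_1) = 27.3600 × (15.2/2873.936) ≈ 0.145.
ε > 0: substitutes.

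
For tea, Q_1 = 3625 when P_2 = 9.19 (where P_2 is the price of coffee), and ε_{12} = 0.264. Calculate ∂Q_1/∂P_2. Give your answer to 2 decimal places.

ε = (∂Q_1/∂P_2)·(P_2/Q_1) ⇒ ∂Q_1/∂P_2 = ε·Q_1/P_2 = 0.264 × 3625/9.19 ≈ 104.13.

104.13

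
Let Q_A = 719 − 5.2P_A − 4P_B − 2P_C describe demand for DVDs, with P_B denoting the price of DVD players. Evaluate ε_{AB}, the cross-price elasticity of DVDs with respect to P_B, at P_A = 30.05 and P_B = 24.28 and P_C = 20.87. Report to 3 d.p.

-0.229

At P_A = 30.05 and P_B = 24.28 and P_C = 20.87: Q_A = 423.88.
∂Q_A/∂P_B = -4.
ε = (∂Q_A/∂P_B)(P_B/Q_A) = -4 × (24.28/423.88) ≈ -0.229.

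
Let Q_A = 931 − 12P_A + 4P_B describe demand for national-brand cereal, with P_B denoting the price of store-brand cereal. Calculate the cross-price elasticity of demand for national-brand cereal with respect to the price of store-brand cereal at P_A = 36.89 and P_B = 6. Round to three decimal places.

At P_A = 36.89 and P_B = 6: Q_A = 512.32.
∂Q_A/∂P_B = 4.
ε = (∂Q_A/∂P_B)(P_B/Q_A) = 4 × (6/512.32) ≈ 0.047.
Since ε > 0, national-brand cereal and store-brand cereal are substitutes.

0.047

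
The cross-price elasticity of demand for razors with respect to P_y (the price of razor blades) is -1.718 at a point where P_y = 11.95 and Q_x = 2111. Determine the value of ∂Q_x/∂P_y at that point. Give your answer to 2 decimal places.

ε = (∂Q_x/∂P_y)·(P_y/Q_x) ⇒ ∂Q_x/∂P_y = ε·Q_x/P_y = -1.718 × 2111/11.95 ≈ -303.49.

-303.49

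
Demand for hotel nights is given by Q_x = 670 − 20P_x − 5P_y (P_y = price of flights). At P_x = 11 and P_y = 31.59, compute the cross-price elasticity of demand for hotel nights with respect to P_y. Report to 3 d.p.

-0.541

At P_x = 11 and P_y = 31.59: Q_x = 292.05.
∂Q_x/∂P_y = -5.
ε = (∂Q_x/∂P_y)(P_y/Q_x) = -5 × (31.59/292.05) ≈ -0.541.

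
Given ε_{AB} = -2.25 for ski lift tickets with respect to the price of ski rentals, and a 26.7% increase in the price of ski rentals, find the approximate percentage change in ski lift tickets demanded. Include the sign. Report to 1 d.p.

-60.1%

%ΔQ ≈ ε × %ΔP of ski rentals = -2.25 × (26.7%) = -60.1%.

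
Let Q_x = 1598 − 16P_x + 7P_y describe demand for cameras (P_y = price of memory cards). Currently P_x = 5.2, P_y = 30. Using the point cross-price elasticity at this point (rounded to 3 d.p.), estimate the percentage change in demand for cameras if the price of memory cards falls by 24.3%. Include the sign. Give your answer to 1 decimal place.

At P_x = 5.2, P_y = 30: Q_x = 1724.8.
∂Q_x/∂P_y = 7.
ε = (∂Q_x/∂P_y)(P_y/Q_x) = 7.0000 × 30/1724.8 ≈ 0.122.
%ΔQ_x ≈ ε × %ΔP_y = 0.122 × (-24.3%) = -3.0%.

-3.0%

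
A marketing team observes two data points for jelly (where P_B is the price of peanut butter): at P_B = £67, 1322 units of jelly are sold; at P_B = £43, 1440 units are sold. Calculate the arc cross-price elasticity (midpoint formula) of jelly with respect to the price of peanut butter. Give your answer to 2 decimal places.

ΔQ_A = 1440 − 1322 = 118; ΔP_B = 43 − 67 = -24.
Midpoints: Q̄_A = 1381.0, P̄_B = 55.00.
ε = (ΔQ_A/Q̄_A)/(ΔP_B/P̄_B) = (118/1381.0)/(-24/55.00) ≈ -0.20.

-0.20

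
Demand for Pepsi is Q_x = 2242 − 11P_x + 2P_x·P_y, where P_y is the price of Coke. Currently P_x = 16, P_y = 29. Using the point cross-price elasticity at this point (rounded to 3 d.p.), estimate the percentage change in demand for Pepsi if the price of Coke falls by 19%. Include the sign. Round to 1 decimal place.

-5.9%

At P_x = 16, P_y = 29: Q_x = 2994.
∂Q_x/∂P_y = 2P_x = 32.0000.
ε = (∂Q_x/∂P_y)(P_y/Q_x) = 32.0000 × 29/2994 ≈ 0.310.
%ΔQ_x ≈ ε × %ΔP_y = 0.310 × (-19%) = -5.9%.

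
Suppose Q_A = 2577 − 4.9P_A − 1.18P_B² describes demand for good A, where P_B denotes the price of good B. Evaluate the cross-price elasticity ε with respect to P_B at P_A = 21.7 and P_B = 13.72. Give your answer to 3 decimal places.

At P_A = 21.7 and P_B = 13.72: Q_A = 2248.549.
∂Q_A/∂P_B = -2.36P_B = -2.36(13.72) = -32.3792.
ε = (∂Q_A/∂P_B)(P_B/Q_A) = -32.3792 × (13.72/2248.549) ≈ -0.198.
ε < 0: complements.

-0.198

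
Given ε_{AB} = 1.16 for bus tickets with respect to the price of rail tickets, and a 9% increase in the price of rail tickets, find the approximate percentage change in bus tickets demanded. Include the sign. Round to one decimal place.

10.4%

%ΔQ ≈ ε × %ΔP of rail tickets = 1.16 × (9%) = 10.4%.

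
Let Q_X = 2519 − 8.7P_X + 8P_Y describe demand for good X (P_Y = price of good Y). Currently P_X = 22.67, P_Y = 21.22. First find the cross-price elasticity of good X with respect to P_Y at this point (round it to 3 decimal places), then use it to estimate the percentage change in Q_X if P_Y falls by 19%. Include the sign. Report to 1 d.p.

-1.3%

At P_X = 22.67, P_Y = 21.22: Q_X = 2491.531.
∂Q_X/∂P_Y = 8.
ε = (∂Q_X/∂P_Y)(P_Y/Q_X) = 8.0000 × 21.22/2491.531 ≈ 0.068.
%ΔQ_X ≈ ε × %ΔP_Y = 0.068 × (-19%) = -1.3%.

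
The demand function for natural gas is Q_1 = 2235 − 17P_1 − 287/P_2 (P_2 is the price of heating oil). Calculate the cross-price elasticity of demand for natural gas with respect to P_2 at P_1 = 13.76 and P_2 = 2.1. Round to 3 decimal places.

0.073

At P_1 = 13.76 and P_2 = 2.1: Q_1 = 1864.413.
∂Q_1/∂P_2 = 287/P_2² = 65.0794.
ε = (∂Q_1/∂P_2)(P_2/Q_1) = 65.0794 × (2.1/1864.413) ≈ 0.073.
ε > 0: substitutes.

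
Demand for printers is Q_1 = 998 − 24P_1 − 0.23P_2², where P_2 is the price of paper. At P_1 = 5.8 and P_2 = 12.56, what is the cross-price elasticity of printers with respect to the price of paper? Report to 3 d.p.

-0.088

At P_1 = 5.8 and P_2 = 12.56: Q_1 = 822.517.
∂Q_1/∂P_2 = -0.46P_2 = -0.46(12.56) = -5.7776.
ε = (∂Q_1/∂P_2)(P_2/Q_1) = -5.7776 × (12.56/822.517) ≈ -0.088.
ε < 0: complements.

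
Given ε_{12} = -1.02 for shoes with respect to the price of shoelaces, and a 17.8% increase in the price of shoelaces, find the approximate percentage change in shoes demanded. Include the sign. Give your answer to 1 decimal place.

-18.2%

%ΔQ ≈ ε × %ΔP of shoelaces = -1.02 × (17.8%) = -18.2%.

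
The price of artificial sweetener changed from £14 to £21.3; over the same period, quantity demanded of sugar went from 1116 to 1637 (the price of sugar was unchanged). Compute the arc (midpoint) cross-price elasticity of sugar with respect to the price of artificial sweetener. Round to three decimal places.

0.915

ΔQ_A = 1637 − 1116 = 521; ΔP_B = 21.3 − 14 = 7.3.
Midpoints: Q̄_A = 1376.5, P̄_B = 17.65.
ε = (ΔQ_A/Q̄_A)/(ΔP_B/P̄_B) = (521/1376.5)/(7.3/17.65) ≈ 0.915.
ε > 0: sugar and artificial sweetener are substitutes.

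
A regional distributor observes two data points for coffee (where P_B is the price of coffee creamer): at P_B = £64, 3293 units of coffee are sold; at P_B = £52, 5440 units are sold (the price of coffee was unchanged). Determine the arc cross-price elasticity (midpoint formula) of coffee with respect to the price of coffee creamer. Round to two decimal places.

-2.38

ΔQ_A = 5440 − 3293 = 2147; ΔP_B = 52 − 64 = -12.
Midpoints: Q̄_A = 4366.5, P̄_B = 58.00.
ε = (ΔQ_A/Q̄_A)/(ΔP_B/P̄_B) = (2147/4366.5)/(-12/58.00) ≈ -2.38.
ε < 0: coffee and coffee creamer are complements.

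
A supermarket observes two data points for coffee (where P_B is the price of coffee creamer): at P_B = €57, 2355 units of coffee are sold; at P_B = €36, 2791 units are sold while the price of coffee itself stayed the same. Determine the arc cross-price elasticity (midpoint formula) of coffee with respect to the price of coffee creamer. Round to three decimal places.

ΔQ_A = 2791 − 2355 = 436; ΔP_B = 36 − 57 = -21.
Midpoints: Q̄_A = 2573.0, P̄_B = 46.50.
ε = (ΔQ_A/Q̄_A)/(ΔP_B/P̄_B) = (436/2573.0)/(-21/46.50) ≈ -0.375.

-0.375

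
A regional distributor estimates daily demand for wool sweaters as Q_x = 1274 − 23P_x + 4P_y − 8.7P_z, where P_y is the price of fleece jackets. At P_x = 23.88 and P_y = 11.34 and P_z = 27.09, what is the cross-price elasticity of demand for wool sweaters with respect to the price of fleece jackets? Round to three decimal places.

At P_x = 23.88 and P_y = 11.34 and P_z = 27.09: Q_x = 534.437.
∂Q_x/∂P_y = 4.
ε = (∂Q_x/∂P_y)(P_y/Q_x) = 4 × (11.34/534.437) ≈ 0.085.
Since ε > 0, wool sweaters and fleece jackets are substitutes.

0.085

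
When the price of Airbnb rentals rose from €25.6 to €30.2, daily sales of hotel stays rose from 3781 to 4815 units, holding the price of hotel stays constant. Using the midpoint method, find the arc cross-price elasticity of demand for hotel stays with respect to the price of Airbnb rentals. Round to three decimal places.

1.459

ΔQ_A = 4815 − 3781 = 1034; ΔP_B = 30.2 − 25.6 = 4.6.
Midpoints: Q̄_A = 4298.0, P̄_B = 27.90.
ε = (ΔQ_A/Q̄_A)/(ΔP_B/P̄_B) = (1034/4298.0)/(4.6/27.90) ≈ 1.459.
ε > 0: hotel stays and Airbnb rentals are substitutes.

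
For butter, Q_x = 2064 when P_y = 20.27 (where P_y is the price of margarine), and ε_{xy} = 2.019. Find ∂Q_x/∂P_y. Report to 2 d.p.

205.59

ε = (∂Q_x/∂P_y)·(P_y/Q_x) ⇒ ∂Q_x/∂P_y = ε·Q_x/P_y = 2.019 × 2064/20.27 ≈ 205.59.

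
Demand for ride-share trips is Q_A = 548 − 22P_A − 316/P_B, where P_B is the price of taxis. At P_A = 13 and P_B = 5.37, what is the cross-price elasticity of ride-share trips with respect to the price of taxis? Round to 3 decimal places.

At P_A = 13 and P_B = 5.37: Q_A = 203.155.
∂Q_A/∂P_B = 316/P_B² = 10.9582.
ε = (∂Q_A/∂P_B)(P_B/Q_A) = 10.9582 × (5.37/203.155) ≈ 0.290.

0.290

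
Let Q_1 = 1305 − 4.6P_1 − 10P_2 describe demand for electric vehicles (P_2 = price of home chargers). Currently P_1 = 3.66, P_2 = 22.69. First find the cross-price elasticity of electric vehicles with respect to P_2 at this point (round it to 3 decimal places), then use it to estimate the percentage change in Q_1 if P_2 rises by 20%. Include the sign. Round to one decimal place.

-4.3%

At P_1 = 3.66, P_2 = 22.69: Q_1 = 1061.264.
∂Q_1/∂P_2 = -10.
ε = (∂Q_1/∂P_2)(P_2/Q_1) = -10.0000 × 22.69/1061.264 ≈ -0.214.
%ΔQ_1 ≈ ε × %ΔP_2 = -0.214 × (20%) = -4.3%.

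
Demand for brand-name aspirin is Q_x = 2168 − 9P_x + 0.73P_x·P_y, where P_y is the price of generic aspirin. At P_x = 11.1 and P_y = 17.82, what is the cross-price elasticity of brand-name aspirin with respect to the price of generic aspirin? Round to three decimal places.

0.065

At P_x = 11.1 and P_y = 17.82: Q_x = 2212.495.
∂Q_x/∂P_y = 0.73P_x = 0.73(11.1) = 8.1030.
ε = (∂Q_x/∂P_y)(P_y/Q_x) = 8.1030 × (17.82/2212.495) ≈ 0.065.
ε > 0: substitutes.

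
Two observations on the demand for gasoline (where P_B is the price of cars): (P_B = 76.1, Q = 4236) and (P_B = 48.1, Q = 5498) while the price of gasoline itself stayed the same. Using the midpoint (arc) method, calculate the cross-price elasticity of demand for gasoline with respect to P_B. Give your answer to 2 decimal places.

-0.58

ΔQ_A = 5498 − 4236 = 1262; ΔP_B = 48.1 − 76.1 = -28.
Midpoints: Q̄_A = 4867.0, P̄_B = 62.10.
ε = (ΔQ_A/Q̄_A)/(ΔP_B/P̄_B) = (1262/4867.0)/(-28/62.10) ≈ -0.58.
ε < 0: gasoline and cars are complements.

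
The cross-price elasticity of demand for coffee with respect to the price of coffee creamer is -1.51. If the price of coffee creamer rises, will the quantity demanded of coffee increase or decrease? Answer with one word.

decrease

ε < 0 and the price of coffee creamer rises, so the quantity of coffee moves in the opposite direction: it decreases.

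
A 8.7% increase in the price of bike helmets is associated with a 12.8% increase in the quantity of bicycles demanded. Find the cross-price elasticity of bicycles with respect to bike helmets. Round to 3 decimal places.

ε = (%ΔQ of bicycles) / (%ΔP of bike helmets) = (12.8%) / (8.7%) ≈ 1.471.
Positive cross-price elasticity: substitutes.

1.471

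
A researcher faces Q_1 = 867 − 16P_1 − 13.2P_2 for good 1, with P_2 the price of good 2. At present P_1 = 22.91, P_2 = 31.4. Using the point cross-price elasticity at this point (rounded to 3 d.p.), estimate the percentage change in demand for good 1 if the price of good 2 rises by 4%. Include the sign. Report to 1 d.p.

-19.3%

At P_1 = 22.91, P_2 = 31.4: Q_1 = 85.96.
∂Q_1/∂P_2 = -13.2.
ε = (∂Q_1/∂P_2)(P_2/Q_1) = -13.2000 × 31.4/85.96 ≈ -4.822.
%ΔQ_1 ≈ ε × %ΔP_2 = -4.822 × (4%) = -19.3%.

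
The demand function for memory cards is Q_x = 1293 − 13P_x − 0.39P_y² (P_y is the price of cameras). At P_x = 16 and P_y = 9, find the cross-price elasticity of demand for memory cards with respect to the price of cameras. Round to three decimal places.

At P_x = 16 and P_y = 9: Q_x = 1053.41.
∂Q_x/∂P_y = -0.78P_y = -0.78(9) = -7.0200.
ε = (∂Q_x/∂P_y)(P_y/Q_x) = -7.0200 × (9/1053.41) ≈ -0.060.

-0.060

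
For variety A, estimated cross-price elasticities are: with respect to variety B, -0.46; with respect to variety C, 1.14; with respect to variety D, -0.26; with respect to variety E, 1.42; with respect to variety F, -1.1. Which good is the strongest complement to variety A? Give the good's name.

variety F

Complements have ε < 0. The most negative value is -1.1 (variety F).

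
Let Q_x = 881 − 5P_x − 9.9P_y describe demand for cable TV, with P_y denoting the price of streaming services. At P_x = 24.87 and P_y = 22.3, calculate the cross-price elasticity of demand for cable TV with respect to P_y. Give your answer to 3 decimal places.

-0.412

At P_x = 24.87 and P_y = 22.3: Q_x = 535.88.
∂Q_x/∂P_y = -9.9.
ε = (∂Q_x/∂P_y)(P_y/Q_x) = -9.9 × (22.3/535.88) ≈ -0.412.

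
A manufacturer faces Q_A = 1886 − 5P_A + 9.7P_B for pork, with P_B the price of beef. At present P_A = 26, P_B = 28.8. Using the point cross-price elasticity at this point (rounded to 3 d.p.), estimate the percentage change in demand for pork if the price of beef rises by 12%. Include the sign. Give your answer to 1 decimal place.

At P_A = 26, P_B = 28.8: Q_A = 2035.36.
∂Q_A/∂P_B = 9.7.
ε = (∂Q_A/∂P_B)(P_B/Q_A) = 9.7000 × 28.8/2035.36 ≈ 0.137.
%ΔQ_A ≈ ε × %ΔP_B = 0.137 × (12%) = 1.6%.

1.6%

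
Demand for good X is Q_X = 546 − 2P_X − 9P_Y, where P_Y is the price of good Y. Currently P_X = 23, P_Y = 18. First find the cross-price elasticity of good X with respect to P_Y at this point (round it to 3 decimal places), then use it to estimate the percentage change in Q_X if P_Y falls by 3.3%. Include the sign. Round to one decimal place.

1.6%

At P_X = 23, P_Y = 18: Q_X = 338.
∂Q_X/∂P_Y = -9.
ε = (∂Q_X/∂P_Y)(P_Y/Q_X) = -9.0000 × 18/338 ≈ -0.479.
%ΔQ_X ≈ ε × %ΔP_Y = -0.479 × (-3.3%) = 1.6%.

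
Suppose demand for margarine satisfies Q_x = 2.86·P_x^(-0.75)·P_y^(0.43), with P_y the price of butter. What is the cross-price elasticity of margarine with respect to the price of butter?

0.43

In a log-linear (constant-elasticity) demand function, the coefficient on the exponent of P_y is the cross-price elasticity.
ε = 0.43. Positive, so margarine and butter are substitutes.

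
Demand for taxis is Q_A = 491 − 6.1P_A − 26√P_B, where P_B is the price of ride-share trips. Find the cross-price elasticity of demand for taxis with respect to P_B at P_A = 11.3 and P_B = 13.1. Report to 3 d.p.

At P_A = 11.3 and P_B = 13.1: Q_A = 327.966.
∂Q_A/∂P_B = -26/(2√P_B) = -26/(2√13.1) = -3.5918.
ε = (∂Q_A/∂P_B)(P_B/Q_A) = -3.5918 × (13.1/327.966) ≈ -0.143.

-0.143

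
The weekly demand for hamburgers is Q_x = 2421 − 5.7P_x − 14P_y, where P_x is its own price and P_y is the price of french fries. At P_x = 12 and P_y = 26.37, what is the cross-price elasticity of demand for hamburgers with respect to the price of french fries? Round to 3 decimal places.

-0.186

At P_x = 12 and P_y = 26.37: Q_x = 1983.42.
∂Q_x/∂P_y = -14.
ε = (∂Q_x/∂P_y)(P_y/Q_x) = -14 × (26.37/1983.42) ≈ -0.186.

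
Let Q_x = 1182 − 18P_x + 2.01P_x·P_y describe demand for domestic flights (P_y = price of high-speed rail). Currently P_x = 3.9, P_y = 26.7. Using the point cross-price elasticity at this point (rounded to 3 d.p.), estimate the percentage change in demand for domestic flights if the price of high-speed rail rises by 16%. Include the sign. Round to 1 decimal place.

2.5%

At P_x = 3.9, P_y = 26.7: Q_x = 1321.101.
∂Q_x/∂P_y = 2.01P_x = 7.8390.
ε = (∂Q_x/∂P_y)(P_y/Q_x) = 7.8390 × 26.7/1321.101 ≈ 0.158.
%ΔQ_x ≈ ε × %ΔP_y = 0.158 × (16%) = 2.5%.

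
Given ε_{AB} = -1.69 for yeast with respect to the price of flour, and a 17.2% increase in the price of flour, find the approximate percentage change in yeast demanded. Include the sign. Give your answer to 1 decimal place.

-29.1%

%ΔQ ≈ ε × %ΔP of flour = -1.69 × (17.2%) = -29.1%.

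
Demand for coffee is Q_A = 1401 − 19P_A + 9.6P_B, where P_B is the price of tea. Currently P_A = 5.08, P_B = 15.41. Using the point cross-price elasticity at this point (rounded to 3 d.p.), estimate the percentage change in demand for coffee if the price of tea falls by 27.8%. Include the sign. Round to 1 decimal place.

At P_A = 5.08, P_B = 15.41: Q_A = 1452.416.
∂Q_A/∂P_B = 9.6.
ε = (∂Q_A/∂P_B)(P_B/Q_A) = 9.6000 × 15.41/1452.416 ≈ 0.102.
%ΔQ_A ≈ ε × %ΔP_B = 0.102 × (-27.8%) = -2.8%.

-2.8%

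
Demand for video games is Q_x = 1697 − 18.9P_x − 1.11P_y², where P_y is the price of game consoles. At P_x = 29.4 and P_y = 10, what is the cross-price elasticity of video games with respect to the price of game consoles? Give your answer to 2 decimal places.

At P_x = 29.4 and P_y = 10: Q_x = 1030.34.
∂Q_x/∂P_y = -2.22P_y = -2.22(10) = -22.2000.
ε = (∂Q_x/∂P_y)(P_y/Q_x) = -22.2000 × (10/1030.34) ≈ -0.22.

-0.22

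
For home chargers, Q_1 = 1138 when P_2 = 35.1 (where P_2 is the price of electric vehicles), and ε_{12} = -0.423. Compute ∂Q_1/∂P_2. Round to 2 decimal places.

-13.71

ε = (∂Q_1/∂P_2)·(P_2/Q_1) ⇒ ∂Q_1/∂P_2 = ε·Q_1/P_2 = -0.423 × 1138/35.1 ≈ -13.71.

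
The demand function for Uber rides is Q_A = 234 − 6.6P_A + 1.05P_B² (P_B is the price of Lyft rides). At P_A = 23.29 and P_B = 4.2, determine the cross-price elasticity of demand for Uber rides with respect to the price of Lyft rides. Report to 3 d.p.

At P_A = 23.29 and P_B = 4.2: Q_A = 98.808.
∂Q_A/∂P_B = 2.1P_B = 2.1(4.2) = 8.8200.
ε = (∂Q_A/∂P_B)(P_B/Q_A) = 8.8200 × (4.2/98.808) ≈ 0.375.
ε > 0: substitutes.

0.375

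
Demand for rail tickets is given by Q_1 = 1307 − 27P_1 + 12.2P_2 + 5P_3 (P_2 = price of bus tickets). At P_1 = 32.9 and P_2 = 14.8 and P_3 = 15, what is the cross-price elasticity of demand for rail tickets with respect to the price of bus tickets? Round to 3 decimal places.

At P_1 = 32.9 and P_2 = 14.8 and P_3 = 15: Q_1 = 674.26.
∂Q_1/∂P_2 = 12.2.
ε = (∂Q_1/∂P_2)(P_2/Q_1) = 12.2 × (14.8/674.26) ≈ 0.268.
Since ε > 0, rail tickets and bus tickets are substitutes.

0.268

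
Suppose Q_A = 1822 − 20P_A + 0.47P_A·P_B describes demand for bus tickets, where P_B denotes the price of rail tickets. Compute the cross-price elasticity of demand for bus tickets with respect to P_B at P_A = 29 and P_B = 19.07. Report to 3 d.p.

At P_A = 29 and P_B = 19.07: Q_A = 1501.924.
∂Q_A/∂P_B = 0.47P_A = 0.47(29) = 13.6300.
ε = (∂Q_A/∂P_B)(P_B/Q_A) = 13.6300 × (19.07/1501.924) ≈ 0.173.
ε > 0: substitutes.

0.173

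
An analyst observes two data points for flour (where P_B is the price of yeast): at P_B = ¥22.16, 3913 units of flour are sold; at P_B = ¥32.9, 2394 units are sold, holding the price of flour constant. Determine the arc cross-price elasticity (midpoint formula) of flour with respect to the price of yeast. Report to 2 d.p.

-1.23

ΔQ_A = 2394 − 3913 = -1519; ΔP_B = 32.9 − 22.16 = 10.74.
Midpoints: Q̄_A = 3153.5, P̄_B = 27.53.
ε = (ΔQ_A/Q̄_A)/(ΔP_B/P̄_B) = (-1519/3153.5)/(10.74/27.53) ≈ -1.23.
ε < 0: flour and yeast are complements.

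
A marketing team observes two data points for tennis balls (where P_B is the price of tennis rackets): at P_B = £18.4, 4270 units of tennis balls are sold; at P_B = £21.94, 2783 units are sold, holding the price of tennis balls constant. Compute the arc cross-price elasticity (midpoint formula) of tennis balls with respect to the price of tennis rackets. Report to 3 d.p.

ΔQ_A = 2783 − 4270 = -1487; ΔP_B = 21.94 − 18.4 = 3.54.
Midpoints: Q̄_A = 3526.5, P̄_B = 20.17.
ε = (ΔQ_A/Q̄_A)/(ΔP_B/P̄_B) = (-1487/3526.5)/(3.54/20.17) ≈ -2.403.
ε < 0: tennis balls and tennis rackets are complements.

-2.403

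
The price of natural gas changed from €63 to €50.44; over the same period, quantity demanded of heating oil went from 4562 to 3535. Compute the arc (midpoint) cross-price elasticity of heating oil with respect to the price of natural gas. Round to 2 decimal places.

1.15

ΔQ_A = 3535 − 4562 = -1027; ΔP_B = 50.44 − 63 = -12.56.
Midpoints: Q̄_A = 4048.5, P̄_B = 56.72.
ε = (ΔQ_A/Q̄_A)/(ΔP_B/P̄_B) = (-1027/4048.5)/(-12.56/56.72) ≈ 1.15.
ε > 0: heating oil and natural gas are substitutes.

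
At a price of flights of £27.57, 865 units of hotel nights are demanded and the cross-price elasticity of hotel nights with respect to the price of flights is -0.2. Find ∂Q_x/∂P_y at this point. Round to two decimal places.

-6.27

ε = (∂Q_x/∂P_y)·(P_y/Q_x) ⇒ ∂Q_x/∂P_y = ε·Q_x/P_y = -0.2 × 865/27.57 ≈ -6.27.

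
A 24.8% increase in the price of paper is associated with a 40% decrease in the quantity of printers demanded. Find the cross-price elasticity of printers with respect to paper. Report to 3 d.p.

ε = (%ΔQ of printers) / (%ΔP of paper) = (-40%) / (24.8%) ≈ -1.613.

-1.613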